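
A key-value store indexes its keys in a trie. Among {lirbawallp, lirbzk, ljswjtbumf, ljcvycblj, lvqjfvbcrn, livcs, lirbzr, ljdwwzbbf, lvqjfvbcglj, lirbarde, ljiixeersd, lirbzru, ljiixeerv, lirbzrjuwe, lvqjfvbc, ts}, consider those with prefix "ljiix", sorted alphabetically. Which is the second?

Words with prefix "ljiix", in lexicographic order: "ljiixeersd", "ljiixeerv"
The 2nd is ljiixeerv.

ljiixeerv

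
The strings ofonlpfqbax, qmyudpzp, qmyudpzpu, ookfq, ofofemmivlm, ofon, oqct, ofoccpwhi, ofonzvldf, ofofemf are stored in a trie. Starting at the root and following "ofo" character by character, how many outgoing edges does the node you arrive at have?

3

The children of the "ofo" node are the distinct next characters among strings starting with "ofo".
Distinct next characters after "ofo": c, f, n.
That node has 3 child edges.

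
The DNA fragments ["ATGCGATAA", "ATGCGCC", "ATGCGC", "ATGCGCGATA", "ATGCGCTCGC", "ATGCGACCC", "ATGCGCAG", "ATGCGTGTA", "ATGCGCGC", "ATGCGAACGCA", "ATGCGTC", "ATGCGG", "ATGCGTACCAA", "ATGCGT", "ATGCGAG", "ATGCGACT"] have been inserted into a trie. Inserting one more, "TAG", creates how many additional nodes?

3

No existing word starts with "T", so every character of "TAG" needs a new node.
3 − 0 = 3 new nodes.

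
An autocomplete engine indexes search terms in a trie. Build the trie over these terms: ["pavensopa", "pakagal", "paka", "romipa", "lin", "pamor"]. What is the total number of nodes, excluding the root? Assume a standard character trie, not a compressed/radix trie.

26

For each word, the new-node count is its length minus the longest prefix already in the trie:
  "pavensopa" → 9 new (p, a, v, e, n, s, o, p, a)
  "pakagal" → prefix "pa" already present; 5 new (k, a, g, a, l)
  "paka" → prefix "paka" already present; 0 new (none)
  "romipa" → 6 new (r, o, m, i, p, a)
  "lin" → 3 new (l, i, n)
  "pamor" → prefix "pa" already present; 3 new (m, o, r)
Total nodes = 9 + 5 + 0 + 6 + 3 + 3 = 26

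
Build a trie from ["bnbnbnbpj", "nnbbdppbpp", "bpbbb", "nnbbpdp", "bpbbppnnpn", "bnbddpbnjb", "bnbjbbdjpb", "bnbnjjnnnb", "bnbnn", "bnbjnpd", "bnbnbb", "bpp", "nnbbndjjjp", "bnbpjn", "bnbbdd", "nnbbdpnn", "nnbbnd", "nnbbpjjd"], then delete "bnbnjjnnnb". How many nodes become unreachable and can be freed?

Walk "bnbnjjnnnb" from the leaf back toward the root, removing each node that no remaining word uses.
The suffix "jjnnnb" (6 nodes) is used only by "bnbnjjnnnb"; the node for "bnbn" still has the child "b", so pruning stops there.
Nodes removed: 6

6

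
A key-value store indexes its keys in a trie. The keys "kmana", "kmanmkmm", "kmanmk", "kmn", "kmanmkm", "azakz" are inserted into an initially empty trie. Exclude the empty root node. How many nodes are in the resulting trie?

Insert word by word; a character creates a node only if that edge doesn't already exist:
  "kmana" → 5 new (k, m, a, n, a)
  "kmanmkmm" → prefix "kman" already present; 4 new (m, k, m, m)
  "kmanmk" → prefix "kmanmk" already present; 0 new (none)
  "kmn" → prefix "km" already present; 1 new (n)
  "kmanmkm" → prefix "kmanmkm" already present; 0 new (none)
  "azakz" → 5 new (a, z, a, k, z)
Total nodes = 5 + 4 + 0 + 1 + 0 + 5 = 15

15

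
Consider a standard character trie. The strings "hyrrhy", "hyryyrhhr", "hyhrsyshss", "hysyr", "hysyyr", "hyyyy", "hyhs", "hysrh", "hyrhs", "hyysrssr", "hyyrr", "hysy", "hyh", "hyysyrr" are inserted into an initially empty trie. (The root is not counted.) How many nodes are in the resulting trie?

Count nodes per top-level branch (shared prefixes stored once):
  'h'-branch (hyh, hyhrsyshss, hyhs, hyrhs, hyrrhy, hyryyrhhr, hysrh, hysy, hysyr, hysyyr, hyyrr, hyysrssr, hyysyrr, hyyyy): 43 nodes
Sum: 43

43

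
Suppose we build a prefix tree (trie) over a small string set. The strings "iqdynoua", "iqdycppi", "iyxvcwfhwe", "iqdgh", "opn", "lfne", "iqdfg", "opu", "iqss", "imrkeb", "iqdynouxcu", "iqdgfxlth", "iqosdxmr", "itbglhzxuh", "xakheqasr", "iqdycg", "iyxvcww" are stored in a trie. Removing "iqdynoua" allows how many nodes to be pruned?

1

A node on "iqdynoua"'s path can go only if nothing else ends at it or branches off below it.
The suffix "a" (1 node) is used only by "iqdynoua"; the node for "iqdynou" still has the child "x", so pruning stops there.
Nodes removed: 1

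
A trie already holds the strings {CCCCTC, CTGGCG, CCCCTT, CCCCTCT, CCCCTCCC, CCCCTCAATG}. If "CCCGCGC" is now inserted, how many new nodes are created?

The longest prefix of "CCCGCGC" already in the trie is "CCC" (length 3).
So 7 − 3 = 4 new nodes.

4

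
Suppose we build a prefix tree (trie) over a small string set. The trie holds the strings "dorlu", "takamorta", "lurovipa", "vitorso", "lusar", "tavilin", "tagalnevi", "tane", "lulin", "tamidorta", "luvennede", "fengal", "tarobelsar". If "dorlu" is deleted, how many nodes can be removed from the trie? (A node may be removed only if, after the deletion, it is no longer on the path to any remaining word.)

A node on "dorlu"'s path can go only if nothing else ends at it or branches off below it.
No other word shares any prefix with "dorlu", so all 5 of its nodes go.
Nodes removed: 5

5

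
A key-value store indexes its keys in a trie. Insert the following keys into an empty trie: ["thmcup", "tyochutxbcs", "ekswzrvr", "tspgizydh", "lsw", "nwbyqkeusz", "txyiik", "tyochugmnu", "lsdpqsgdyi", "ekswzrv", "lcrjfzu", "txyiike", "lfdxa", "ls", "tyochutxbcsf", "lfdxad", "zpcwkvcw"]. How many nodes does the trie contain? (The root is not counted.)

83

Count nodes per top-level branch (shared prefixes stored once):
  'e'-branch (ekswzrv, ekswzrvr): 8 nodes
  'l'-branch (lcrjfzu, lfdxa, lfdxad, ls, lsdpqsgdyi, lsw): 22 nodes
  'n'-branch (nwbyqkeusz): 10 nodes
  't'-branch (thmcup, tspgizydh, txyiik, txyiike, tyochugmnu, tyochutxbcs, tyochutxbcsf): 35 nodes
  'z'-branch (zpcwkvcw): 8 nodes
Sum: 83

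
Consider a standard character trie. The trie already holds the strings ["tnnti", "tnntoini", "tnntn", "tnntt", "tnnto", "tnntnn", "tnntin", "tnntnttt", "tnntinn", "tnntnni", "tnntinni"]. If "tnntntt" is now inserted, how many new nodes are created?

0

"tnntntt" is already a full path in the trie; only an end-marker is added.
No new nodes are needed: 0.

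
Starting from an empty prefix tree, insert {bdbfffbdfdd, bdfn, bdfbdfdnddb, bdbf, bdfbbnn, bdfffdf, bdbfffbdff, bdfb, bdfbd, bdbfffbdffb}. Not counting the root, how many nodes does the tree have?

Trie structure (* marks end of a word):
(root)
└─ b
   └─ d
      ├─ b
      │  └─ f *
      │     └─ f
      │        └─ f
      │           └─ b
      │              └─ d
      │                 └─ f
      │                    ├─ d
      │                    │  └─ d *
      │                    └─ f *
      │                       └─ b *
      └─ f
         ├─ b *
         │  ├─ b
         │  │  └─ n
         │  │     └─ n *
         │  └─ d *
         │     └─ f
         │        └─ d
         │           └─ n
         │              └─ d
         │                 └─ d
         │                    └─ b *
         ├─ f
         │  └─ f
         │     └─ d
         │        └─ f *
         └─ n *
Counting every labelled node above: 30.

30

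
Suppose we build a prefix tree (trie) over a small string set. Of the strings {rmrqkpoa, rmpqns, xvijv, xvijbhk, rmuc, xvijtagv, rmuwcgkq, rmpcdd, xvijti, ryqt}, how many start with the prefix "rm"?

Traverse to the node for "rm", then collect every word in that subtree.
Matches: "rmpcdd", "rmpqns", "rmrqkpoa", "rmuc", "rmuwcgkq"
Count: 5

5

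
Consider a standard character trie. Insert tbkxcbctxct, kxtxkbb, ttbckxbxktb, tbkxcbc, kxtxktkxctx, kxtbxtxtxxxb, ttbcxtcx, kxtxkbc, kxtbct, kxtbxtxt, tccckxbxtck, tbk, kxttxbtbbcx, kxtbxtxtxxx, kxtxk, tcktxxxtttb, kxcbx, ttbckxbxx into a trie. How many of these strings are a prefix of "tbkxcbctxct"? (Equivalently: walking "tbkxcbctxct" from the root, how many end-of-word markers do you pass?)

Traverse "tbkxcbctxct" character by character; count nodes along the way that are marked as word ends.
Prefixes of the query that are stored words: "tbk", "tbkxcbc", "tbkxcbctxct"
Count: 3

3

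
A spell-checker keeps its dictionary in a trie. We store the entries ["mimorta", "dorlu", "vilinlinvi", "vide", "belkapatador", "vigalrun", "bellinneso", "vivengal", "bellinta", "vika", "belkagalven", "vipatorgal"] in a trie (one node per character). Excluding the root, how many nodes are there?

73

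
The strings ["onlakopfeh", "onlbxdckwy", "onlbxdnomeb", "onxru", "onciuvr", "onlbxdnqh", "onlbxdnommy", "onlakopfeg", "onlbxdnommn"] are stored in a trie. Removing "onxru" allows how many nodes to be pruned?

3

Walk "onxru" from the leaf back toward the root, removing each node that no remaining word uses.
The suffix "xru" (3 nodes) is used only by "onxru"; the node for "on" still has the child "l", so pruning stops there.
Nodes removed: 3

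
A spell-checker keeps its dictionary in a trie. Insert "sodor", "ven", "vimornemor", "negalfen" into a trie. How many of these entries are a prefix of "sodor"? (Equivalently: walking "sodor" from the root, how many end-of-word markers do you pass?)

Walk "sodor" from the root; an end-of-word marker is hit whenever a stored word is a prefix of "sodor".
Prefixes of the query that are stored words: "sodor"
Count: 1

1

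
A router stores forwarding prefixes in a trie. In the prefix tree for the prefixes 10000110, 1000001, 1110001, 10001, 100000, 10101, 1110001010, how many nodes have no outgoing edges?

5

Leaves are exactly the stored words that no other stored word extends.
Those words: "1000001", "10000110", "10001", "10101", "1110001010"
Leaf count: 5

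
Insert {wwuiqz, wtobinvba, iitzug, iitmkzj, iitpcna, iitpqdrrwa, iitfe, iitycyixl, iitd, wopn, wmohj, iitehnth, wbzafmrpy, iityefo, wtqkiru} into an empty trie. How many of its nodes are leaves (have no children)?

A leaf is a node with no children — equivalently, the end of a word that is not a proper prefix of any other stored word.
Those words: "iitd", "iitehnth", "iitfe", "iitmkzj", "iitpcna", "iitpqdrrwa", "iitycyixl", "iityefo", "iitzug", "wbzafmrpy", "wmohj", "wopn", "wtobinvba", "wtqkiru", "wwuiqz"
Leaf count: 15

15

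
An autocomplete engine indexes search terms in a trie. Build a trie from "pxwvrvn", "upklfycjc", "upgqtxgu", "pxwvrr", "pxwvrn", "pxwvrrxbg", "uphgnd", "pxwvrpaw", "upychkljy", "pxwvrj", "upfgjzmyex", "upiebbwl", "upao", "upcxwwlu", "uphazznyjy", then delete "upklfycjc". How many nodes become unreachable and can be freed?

A node on "upklfycjc"'s path can go only if nothing else ends at it or branches off below it.
The suffix "klfycjc" (7 nodes) is used only by "upklfycjc"; the node for "up" still has the child "g", so pruning stops there.
Nodes removed: 7

7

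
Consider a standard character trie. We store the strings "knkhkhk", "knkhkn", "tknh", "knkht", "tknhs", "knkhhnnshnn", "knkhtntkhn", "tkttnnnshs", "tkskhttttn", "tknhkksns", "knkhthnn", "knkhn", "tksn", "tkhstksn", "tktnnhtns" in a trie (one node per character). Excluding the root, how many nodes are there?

64

Count nodes per top-level branch (shared prefixes stored once):
  'k'-branch (knkhhnnshnn, knkhkhk, knkhkn, knkhn, knkht, knkhthnn, knkhtntkhn): 25 nodes
  't'-branch (tkhstksn, tknh, tknhkksns, tknhs, tkskhttttn, tksn, tktnnhtns, tkttnnnshs): 39 nodes
Sum: 64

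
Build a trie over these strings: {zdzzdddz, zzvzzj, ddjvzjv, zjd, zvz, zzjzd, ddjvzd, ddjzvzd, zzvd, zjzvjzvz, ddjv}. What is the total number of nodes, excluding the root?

39

Count nodes per top-level branch (shared prefixes stored once):
  'd'-branch (ddjv, ddjvzd, ddjvzjv, ddjzvzd): 12 nodes
  'z'-branch (zdzzdddz, zjd, zjzvjzvz, zvz, zzjzd, zzvd, zzvzzj): 27 nodes
Sum: 39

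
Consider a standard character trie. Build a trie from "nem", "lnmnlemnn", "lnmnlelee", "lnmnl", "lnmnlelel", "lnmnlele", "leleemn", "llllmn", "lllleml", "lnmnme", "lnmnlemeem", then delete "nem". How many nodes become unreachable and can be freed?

Walk "nem" from the leaf back toward the root, removing each node that no remaining word uses.
No other word shares any prefix with "nem", so all 3 of its nodes go.
Nodes removed: 3

3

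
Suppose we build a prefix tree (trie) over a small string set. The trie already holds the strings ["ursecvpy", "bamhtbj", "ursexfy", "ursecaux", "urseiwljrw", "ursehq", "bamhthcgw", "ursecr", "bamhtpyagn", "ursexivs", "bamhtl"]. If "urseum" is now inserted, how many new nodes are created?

The longest prefix of "urseum" already in the trie is "urse" (length 4).
So 6 − 4 = 2 new nodes.

2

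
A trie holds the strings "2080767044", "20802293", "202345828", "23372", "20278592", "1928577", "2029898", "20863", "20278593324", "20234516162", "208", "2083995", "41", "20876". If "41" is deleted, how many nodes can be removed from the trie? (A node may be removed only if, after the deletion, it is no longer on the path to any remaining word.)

2

Walk "41" from the leaf back toward the root, removing each node that no remaining word uses.
No other word shares any prefix with "41", so all 2 of its nodes go.
Nodes removed: 2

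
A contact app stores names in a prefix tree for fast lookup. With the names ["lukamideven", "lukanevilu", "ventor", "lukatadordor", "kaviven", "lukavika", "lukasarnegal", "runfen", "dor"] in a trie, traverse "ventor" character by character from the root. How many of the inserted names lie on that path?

1

Traverse "ventor" character by character; count nodes along the way that are marked as word ends.
Prefixes of the query that are stored words: "ventor"
Count: 1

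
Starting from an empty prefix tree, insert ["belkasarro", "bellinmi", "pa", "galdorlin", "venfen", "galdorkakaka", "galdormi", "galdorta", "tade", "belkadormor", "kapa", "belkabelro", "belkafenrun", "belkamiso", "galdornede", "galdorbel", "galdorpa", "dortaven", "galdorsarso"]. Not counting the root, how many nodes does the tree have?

Trace insertions, counting only characters that open a new branch:
  "belkasarro" → 10 new (b, e, l, k, a, s, a, r, r, o)
  "bellinmi" → prefix "bel" already present; 5 new (l, i, n, m, i)
  "pa" → 2 new (p, a)
  "galdorlin" → 9 new (g, a, l, d, o, r, l, i, n)
  "venfen" → 6 new (v, e, n, f, e, n)
  "galdorkakaka" → prefix "galdor" already present; 6 new (k, a, k, a, k, a)
  "galdormi" → prefix "galdor" already present; 2 new (m, i)
  "galdorta" → prefix "galdor" already present; 2 new (t, a)
  "tade" → 4 new (t, a, d, e)
  "belkadormor" → prefix "belka" already present; 6 new (d, o, r, m, o, r)
  "kapa" → 4 new (k, a, p, a)
  "belkabelro" → prefix "belka" already present; 5 new (b, e, l, r, o)
  "belkafenrun" → prefix "belka" already present; 6 new (f, e, n, r, u, n)
  "belkamiso" → prefix "belka" already present; 4 new (m, i, s, o)
  "galdornede" → prefix "galdor" already present; 4 new (n, e, d, e)
  "galdorbel" → prefix "galdor" already present; 3 new (b, e, l)
  "galdorpa" → prefix "galdor" already present; 2 new (p, a)
  "dortaven" → 8 new (d, o, r, t, a, v, e, n)
  "galdorsarso" → prefix "galdor" already present; 5 new (s, a, r, s, o)
Total nodes = 10 + 5 + 2 + 9 + 6 + 6 + 2 + 2 + 4 + 6 + 4 + 5 + 6 + 4 + 4 + 3 + 2 + 8 + 5 = 93

93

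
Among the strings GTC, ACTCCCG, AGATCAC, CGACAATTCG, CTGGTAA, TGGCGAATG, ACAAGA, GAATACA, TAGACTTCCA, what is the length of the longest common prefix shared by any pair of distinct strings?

Equivalently: take the maximum, over all pairs, of their longest common prefix length.
e.g. "ACAAGA" and "ACTCCCG" share the prefix "AC" of length 2; no pair shares a longer one.
Longest shared-prefix length: 2

2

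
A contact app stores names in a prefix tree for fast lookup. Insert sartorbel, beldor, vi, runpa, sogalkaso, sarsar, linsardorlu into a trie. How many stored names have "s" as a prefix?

3

Traverse to the node for "s", then collect every word in that subtree.
Matches: "sarsar", "sartorbel", "sogalkaso"
Count: 3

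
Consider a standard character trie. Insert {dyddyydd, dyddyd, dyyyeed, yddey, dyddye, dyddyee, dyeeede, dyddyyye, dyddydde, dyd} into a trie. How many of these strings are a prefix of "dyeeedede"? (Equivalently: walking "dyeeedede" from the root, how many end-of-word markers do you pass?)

1

Traverse "dyeeedede" character by character; count nodes along the way that are marked as word ends.
Prefixes of the query that are stored words: "dyeeede"
Count: 1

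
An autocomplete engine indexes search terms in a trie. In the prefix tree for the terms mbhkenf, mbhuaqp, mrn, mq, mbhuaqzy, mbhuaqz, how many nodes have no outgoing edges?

A leaf is a node with no children — equivalently, the end of a word that is not a proper prefix of any other stored word.
Those words: "mbhkenf", "mbhuaqp", "mbhuaqzy", "mq", "mrn"
Leaf count: 5

5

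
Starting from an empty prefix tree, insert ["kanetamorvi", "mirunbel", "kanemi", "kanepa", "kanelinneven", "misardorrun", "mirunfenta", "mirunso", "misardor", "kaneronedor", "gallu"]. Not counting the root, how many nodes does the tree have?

For each word, the new-node count is its length minus the longest prefix already in the trie:
  "kanetamorvi" → 11 new (k, a, n, e, t, a, m, o, r, v, i)
  "mirunbel" → 8 new (m, i, r, u, n, b, e, l)
  "kanemi" → prefix "kane" already present; 2 new (m, i)
  "kanepa" → prefix "kane" already present; 2 new (p, a)
  "kanelinneven" → prefix "kane" already present; 8 new (l, i, n, n, e, v, e, n)
  "misardorrun" → prefix "mi" already present; 9 new (s, a, r, d, o, r, r, u, n)
  "mirunfenta" → prefix "mirun" already present; 5 new (f, e, n, t, a)
  "mirunso" → prefix "mirun" already present; 2 new (s, o)
  "misardor" → prefix "misardor" already present; 0 new (none)
  "kaneronedor" → prefix "kane" already present; 7 new (r, o, n, e, d, o, r)
  "gallu" → 5 new (g, a, l, l, u)
Total nodes = 11 + 8 + 2 + 2 + 8 + 9 + 5 + 2 + 0 + 7 + 5 = 59

59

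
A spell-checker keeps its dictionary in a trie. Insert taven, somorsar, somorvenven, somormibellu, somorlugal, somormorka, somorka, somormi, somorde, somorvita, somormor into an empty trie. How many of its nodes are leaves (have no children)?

A leaf is a node with no children — equivalently, the end of a word that is not a proper prefix of any other stored word.
Those words: "somorde", "somorka", "somorlugal", "somormibellu", "somormorka", "somorsar", "somorvenven", "somorvita", "taven"
Leaf count: 9

9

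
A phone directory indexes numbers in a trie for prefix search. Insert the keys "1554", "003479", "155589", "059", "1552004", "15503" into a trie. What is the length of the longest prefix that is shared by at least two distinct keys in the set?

Look for the deepest trie node that still has at least two words in its subtree.
"15503" and "1552004" agree on "155" (3 characters) before diverging; nothing deeper is shared.
Longest shared-prefix length: 3

3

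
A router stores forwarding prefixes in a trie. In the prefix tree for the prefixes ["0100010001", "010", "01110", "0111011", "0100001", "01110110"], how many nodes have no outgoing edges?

A leaf is a node with no children — equivalently, the end of a word that is not a proper prefix of any other stored word.
Those words: "0100001", "0100010001", "01110110"
Leaf count: 3

3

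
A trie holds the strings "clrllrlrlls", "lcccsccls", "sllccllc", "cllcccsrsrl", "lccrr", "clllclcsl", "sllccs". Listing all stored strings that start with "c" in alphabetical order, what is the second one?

DFS of the "c" subtree visits, in order: "cllcccsrsrl", "clllclcsl", "clrllrlrlls"
The 2nd is clllclcsl.

clllclcsl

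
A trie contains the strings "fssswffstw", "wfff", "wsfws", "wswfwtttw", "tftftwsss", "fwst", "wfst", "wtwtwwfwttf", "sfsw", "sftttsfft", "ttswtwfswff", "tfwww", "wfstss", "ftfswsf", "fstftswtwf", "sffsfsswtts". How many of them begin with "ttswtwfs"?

1

Filter for entries beginning with "ttswtwfs":
Words under "ttswtwfs": ttswtwfswff
Count: 1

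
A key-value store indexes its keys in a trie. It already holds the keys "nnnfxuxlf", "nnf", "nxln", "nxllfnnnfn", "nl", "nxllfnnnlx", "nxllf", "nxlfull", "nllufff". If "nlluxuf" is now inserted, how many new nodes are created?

Walking "nlluxuf" from the root, the first 4 characters ("nllu") follow existing edges; "x" is the first miss.
New nodes needed: |"nlluxuf"| − 4 = 7 − 4 = 3.

3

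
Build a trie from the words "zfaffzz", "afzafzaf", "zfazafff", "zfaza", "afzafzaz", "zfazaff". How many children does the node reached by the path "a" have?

1

Walk "a" from the root, arriving at one node.
Distinct next characters after "a": f.
That node has 1 child edge.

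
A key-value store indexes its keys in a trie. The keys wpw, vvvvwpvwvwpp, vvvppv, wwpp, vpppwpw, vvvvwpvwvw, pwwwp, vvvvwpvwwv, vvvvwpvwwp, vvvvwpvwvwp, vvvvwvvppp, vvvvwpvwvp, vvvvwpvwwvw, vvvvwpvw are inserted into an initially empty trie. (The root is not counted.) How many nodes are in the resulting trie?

42

Count nodes per top-level branch (shared prefixes stored once):
  'p'-branch (pwwwp): 5 nodes
  'v'-branch (vpppwpw, vvvppv, vvvvwpvw, vvvvwpvwvp, vvvvwpvwvw, vvvvwpvwvwp, vvvvwpvwvwpp, vvvvwpvwwp, vvvvwpvwwv, vvvvwpvwwvw, vvvvwvvppp): 31 nodes
  'w'-branch (wpw, wwpp): 6 nodes
Sum: 42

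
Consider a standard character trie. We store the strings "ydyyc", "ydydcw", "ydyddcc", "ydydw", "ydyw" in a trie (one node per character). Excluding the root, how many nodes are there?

13

Insert word by word; a character creates a node only if that edge doesn't already exist:
  "ydyyc" → 5 new (y, d, y, y, c)
  "ydydcw" → prefix "ydy" already present; 3 new (d, c, w)
  "ydyddcc" → prefix "ydyd" already present; 3 new (d, c, c)
  "ydydw" → prefix "ydyd" already present; 1 new (w)
  "ydyw" → prefix "ydy" already present; 1 new (w)
Total nodes = 5 + 3 + 3 + 1 + 1 = 13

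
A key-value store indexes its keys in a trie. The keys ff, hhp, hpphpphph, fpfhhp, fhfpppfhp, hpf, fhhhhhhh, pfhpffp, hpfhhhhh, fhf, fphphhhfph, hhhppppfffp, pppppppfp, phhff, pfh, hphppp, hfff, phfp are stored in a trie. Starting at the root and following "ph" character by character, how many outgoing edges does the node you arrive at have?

Follow the path "ph" to its node, then look at its outgoing edges.
Distinct next characters after "ph": f, h.
That node has 2 child edges.

2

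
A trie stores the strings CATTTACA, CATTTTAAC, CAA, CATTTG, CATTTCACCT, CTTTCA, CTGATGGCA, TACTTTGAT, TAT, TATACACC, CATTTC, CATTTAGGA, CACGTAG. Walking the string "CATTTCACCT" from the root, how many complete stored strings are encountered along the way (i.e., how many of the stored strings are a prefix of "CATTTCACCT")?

2

Traverse "CATTTCACCT" character by character; count nodes along the way that are marked as word ends.
Prefixes of the query that are stored words: "CATTTC", "CATTTCACCT"
Count: 2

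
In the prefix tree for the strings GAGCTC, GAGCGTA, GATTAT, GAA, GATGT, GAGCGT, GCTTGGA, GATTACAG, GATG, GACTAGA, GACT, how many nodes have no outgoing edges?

8

Leaves are exactly the stored words that no other stored word extends.
Those words: "GAA", "GACTAGA", "GAGCGTA", "GAGCTC", "GATGT", "GATTACAG", "GATTAT", "GCTTGGA"
Leaf count: 8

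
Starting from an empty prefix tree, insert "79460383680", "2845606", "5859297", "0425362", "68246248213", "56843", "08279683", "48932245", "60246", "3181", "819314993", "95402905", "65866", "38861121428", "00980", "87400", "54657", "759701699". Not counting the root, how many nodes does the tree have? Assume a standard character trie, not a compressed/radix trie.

121

Insert word by word; a character creates a node only if that edge doesn't already exist:
  "79460383680" → 11 new (7, 9, 4, 6, 0, 3, 8, 3, 6, 8, 0)
  "2845606" → 7 new (2, 8, 4, 5, 6, 0, 6)
  "5859297" → 7 new (5, 8, 5, 9, 2, 9, 7)
  "0425362" → 7 new (0, 4, 2, 5, 3, 6, 2)
  "68246248213" → 11 new (6, 8, 2, 4, 6, 2, 4, 8, 2, 1, 3)
  "56843" → prefix "5" already present; 4 new (6, 8, 4, 3)
  "08279683" → prefix "0" already present; 7 new (8, 2, 7, 9, 6, 8, 3)
  "48932245" → 8 new (4, 8, 9, 3, 2, 2, 4, 5)
  "60246" → prefix "6" already present; 4 new (0, 2, 4, 6)
  "3181" → 4 new (3, 1, 8, 1)
  "819314993" → 9 new (8, 1, 9, 3, 1, 4, 9, 9, 3)
  "95402905" → 8 new (9, 5, 4, 0, 2, 9, 0, 5)
  "65866" → prefix "6" already present; 4 new (5, 8, 6, 6)
  "38861121428" → prefix "3" already present; 10 new (8, 8, 6, 1, 1, 2, 1, 4, 2, 8)
  "00980" → prefix "0" already present; 4 new (0, 9, 8, 0)
  "87400" → prefix "8" already present; 4 new (7, 4, 0, 0)
  "54657" → prefix "5" already present; 4 new (4, 6, 5, 7)
  "759701699" → prefix "7" already present; 8 new (5, 9, 7, 0, 1, 6, 9, 9)
Total nodes = 11 + 7 + 7 + 7 + 11 + 4 + 7 + 8 + 4 + 4 + 9 + 8 + 4 + 10 + 4 + 4 + 4 + 8 = 121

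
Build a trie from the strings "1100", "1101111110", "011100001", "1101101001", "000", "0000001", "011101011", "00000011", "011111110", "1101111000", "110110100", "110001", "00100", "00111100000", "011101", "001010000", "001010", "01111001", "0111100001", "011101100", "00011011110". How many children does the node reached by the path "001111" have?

The children of the "001111" node are the distinct next characters among strings starting with "001111".
Characters that immediately follow "001111" among the stored strings: {0}.
That node has 1 child edge.

1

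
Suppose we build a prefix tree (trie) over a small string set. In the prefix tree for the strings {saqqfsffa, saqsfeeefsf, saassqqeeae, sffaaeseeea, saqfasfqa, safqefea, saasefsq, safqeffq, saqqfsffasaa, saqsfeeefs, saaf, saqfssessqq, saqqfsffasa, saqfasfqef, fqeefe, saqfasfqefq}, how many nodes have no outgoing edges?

12

Leaves are exactly the stored words that no other stored word extends.
Those words: "fqeefe", "saaf", "saasefsq", "saassqqeeae", "safqefea", "safqeffq", "saqfasfqa", "saqfasfqefq", "saqfssessqq", "saqqfsffasaa", "saqsfeeefsf", "sffaaeseeea"
Leaf count: 12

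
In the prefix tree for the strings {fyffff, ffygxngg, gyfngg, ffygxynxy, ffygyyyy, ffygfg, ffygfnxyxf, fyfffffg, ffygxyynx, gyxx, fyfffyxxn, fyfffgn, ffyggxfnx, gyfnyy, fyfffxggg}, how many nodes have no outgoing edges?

14

Leaves are exactly the stored words that no other stored word extends.
Those words: "ffygfg", "ffygfnxyxf", "ffyggxfnx", "ffygxngg", "ffygxynxy", "ffygxyynx", "ffygyyyy", "fyfffffg", "fyfffgn", "fyfffxggg", "fyfffyxxn", "gyfngg", "gyfnyy", "gyxx"
Leaf count: 14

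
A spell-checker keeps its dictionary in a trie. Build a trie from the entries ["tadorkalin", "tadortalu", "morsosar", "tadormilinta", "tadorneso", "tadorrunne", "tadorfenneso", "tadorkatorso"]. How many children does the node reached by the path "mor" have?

1

Follow the path "mor" to its node, then look at its outgoing edges.
Distinct next characters after "mor": s.
That node has 1 child edge.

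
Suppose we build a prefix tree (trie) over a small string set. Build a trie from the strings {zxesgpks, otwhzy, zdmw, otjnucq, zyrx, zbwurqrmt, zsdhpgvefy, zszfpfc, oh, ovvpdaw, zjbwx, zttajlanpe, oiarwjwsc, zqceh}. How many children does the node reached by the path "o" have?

The children of the "o" node are the distinct next characters among strings starting with "o".
Distinct next characters after "o": h, i, t, v.
That node has 4 child edges.

4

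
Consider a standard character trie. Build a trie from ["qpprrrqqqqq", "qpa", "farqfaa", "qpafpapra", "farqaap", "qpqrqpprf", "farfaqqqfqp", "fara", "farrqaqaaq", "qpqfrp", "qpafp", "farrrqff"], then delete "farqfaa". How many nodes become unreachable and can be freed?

3

After clearing the end-marker at "farqfaa", prune upward until reaching a node still needed by another word.
The suffix "faa" (3 nodes) is used only by "farqfaa"; the node for "farq" still has the child "a", so pruning stops there.
Nodes removed: 3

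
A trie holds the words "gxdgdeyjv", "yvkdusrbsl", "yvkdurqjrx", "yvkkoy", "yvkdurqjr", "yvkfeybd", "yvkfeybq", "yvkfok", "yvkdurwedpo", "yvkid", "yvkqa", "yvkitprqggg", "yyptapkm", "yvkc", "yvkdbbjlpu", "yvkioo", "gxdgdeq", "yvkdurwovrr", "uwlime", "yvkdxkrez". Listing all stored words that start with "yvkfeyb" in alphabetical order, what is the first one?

yvkfeybd

Filter for "yvkfeyb…" and sort: "yvkfeybd", "yvkfeybq"
Position 1: yvkfeybd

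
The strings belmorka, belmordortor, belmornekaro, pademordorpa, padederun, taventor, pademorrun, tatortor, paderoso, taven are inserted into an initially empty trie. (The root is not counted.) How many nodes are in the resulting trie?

58

Count nodes per top-level branch (shared prefixes stored once):
  'b'-branch (belmordortor, belmorka, belmornekaro): 20 nodes
  'p'-branch (padederun, pademordorpa, pademorrun, paderoso): 24 nodes
  't'-branch (tatortor, taven, taventor): 14 nodes
Sum: 58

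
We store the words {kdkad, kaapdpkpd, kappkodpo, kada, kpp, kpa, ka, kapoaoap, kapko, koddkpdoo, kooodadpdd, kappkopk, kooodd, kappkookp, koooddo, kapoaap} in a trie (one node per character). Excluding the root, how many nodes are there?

57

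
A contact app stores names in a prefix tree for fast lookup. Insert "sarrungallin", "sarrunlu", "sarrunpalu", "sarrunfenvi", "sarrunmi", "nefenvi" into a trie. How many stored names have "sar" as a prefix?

Walk to "sar"; the words in its subtree are exactly those with that prefix.
Matches: "sarrunfenvi", "sarrungallin", "sarrunlu", "sarrunmi", "sarrunpalu"
Count: 5

5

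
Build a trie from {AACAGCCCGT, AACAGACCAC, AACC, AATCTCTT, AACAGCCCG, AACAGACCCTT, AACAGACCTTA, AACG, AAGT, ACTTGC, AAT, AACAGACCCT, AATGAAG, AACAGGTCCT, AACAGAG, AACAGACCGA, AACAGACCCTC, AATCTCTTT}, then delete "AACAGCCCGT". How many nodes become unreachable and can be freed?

After clearing the end-marker at "AACAGCCCGT", prune upward until reaching a node still needed by another word.
The suffix "T" (1 node) is used only by "AACAGCCCGT"; "AACAGCCCG" is itself a stored word, so pruning stops there.
Nodes removed: 1

1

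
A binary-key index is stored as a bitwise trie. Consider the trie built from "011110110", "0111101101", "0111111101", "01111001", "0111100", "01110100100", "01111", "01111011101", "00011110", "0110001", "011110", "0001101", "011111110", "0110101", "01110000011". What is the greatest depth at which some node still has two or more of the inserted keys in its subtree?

9

Equivalently: take the maximum, over all pairs, of their longest common prefix length.
"011110110" and "0111101101" agree on "011110110" (9 characters) before diverging; nothing deeper is shared.
Longest shared-prefix length: 9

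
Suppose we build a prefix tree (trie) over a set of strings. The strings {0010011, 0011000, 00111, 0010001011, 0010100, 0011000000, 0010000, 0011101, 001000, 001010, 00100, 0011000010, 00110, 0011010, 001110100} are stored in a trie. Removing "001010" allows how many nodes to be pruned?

0

Walk "001010" from the leaf back toward the root, removing each node that no remaining word uses.
Every node on "001010" is still needed (e.g. by "0010100"), so nothing is freed.
Nodes removed: 0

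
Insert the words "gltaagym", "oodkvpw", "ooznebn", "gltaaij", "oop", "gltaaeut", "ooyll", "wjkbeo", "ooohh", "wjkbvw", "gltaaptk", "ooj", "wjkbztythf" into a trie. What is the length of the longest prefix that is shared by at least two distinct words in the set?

Look for the deepest trie node that still has at least two words in its subtree.
e.g. "gltaaeut" and "gltaagym" share the prefix "gltaa" of length 5; no pair shares a longer one.
Longest shared-prefix length: 5

5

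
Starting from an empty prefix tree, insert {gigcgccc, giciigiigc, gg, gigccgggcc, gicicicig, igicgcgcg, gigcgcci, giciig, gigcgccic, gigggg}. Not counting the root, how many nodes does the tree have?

For each word, the new-node count is its length minus the longest prefix already in the trie:
  "gigcgccc" → 8 new (g, i, g, c, g, c, c, c)
  "giciigiigc" → prefix "gi" already present; 8 new (c, i, i, g, i, i, g, c)
  "gg" → prefix "g" already present; 1 new (g)
  "gigccgggcc" → prefix "gigc" already present; 6 new (c, g, g, g, c, c)
  "gicicicig" → prefix "gici" already present; 5 new (c, i, c, i, g)
  "igicgcgcg" → 9 new (i, g, i, c, g, c, g, c, g)
  "gigcgcci" → prefix "gigcgcc" already present; 1 new (i)
  "giciig" → prefix "giciig" already present; 0 new (none)
  "gigcgccic" → prefix "gigcgcci" already present; 1 new (c)
  "gigggg" → prefix "gig" already present; 3 new (g, g, g)
Total nodes = 8 + 8 + 1 + 6 + 5 + 9 + 1 + 0 + 1 + 3 = 42

42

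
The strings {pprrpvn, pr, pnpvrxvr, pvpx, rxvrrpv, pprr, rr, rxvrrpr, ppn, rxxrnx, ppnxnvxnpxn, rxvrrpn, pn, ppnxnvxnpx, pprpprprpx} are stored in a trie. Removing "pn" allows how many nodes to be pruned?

0

A node on "pn"'s path can go only if nothing else ends at it or branches off below it.
Every node on "pn" is still needed (e.g. by "pnpvrxvr"), so nothing is freed.
Nodes removed: 0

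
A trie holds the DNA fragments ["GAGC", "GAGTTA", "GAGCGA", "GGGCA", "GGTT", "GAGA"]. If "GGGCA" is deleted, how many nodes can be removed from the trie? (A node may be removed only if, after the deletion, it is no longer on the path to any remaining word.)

3

After clearing the end-marker at "GGGCA", prune upward until reaching a node still needed by another word.
The suffix "GCA" (3 nodes) is used only by "GGGCA"; the node for "GG" still has the child "T", so pruning stops there.
Nodes removed: 3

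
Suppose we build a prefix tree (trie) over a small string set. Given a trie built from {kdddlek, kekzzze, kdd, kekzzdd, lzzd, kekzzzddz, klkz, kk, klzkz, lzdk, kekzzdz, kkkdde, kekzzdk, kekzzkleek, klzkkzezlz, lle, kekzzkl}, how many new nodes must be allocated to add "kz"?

1

The longest prefix of "kz" already in the trie is "k" (length 1).
Each of the 1 remaining characters creates one node.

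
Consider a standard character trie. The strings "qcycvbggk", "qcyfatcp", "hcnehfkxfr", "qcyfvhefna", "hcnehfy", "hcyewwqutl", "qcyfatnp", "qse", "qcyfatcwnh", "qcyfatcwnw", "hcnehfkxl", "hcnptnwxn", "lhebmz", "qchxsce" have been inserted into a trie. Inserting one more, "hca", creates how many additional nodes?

The longest prefix of "hca" already in the trie is "hc" (length 2).
Each of the 1 remaining characters creates one node.

1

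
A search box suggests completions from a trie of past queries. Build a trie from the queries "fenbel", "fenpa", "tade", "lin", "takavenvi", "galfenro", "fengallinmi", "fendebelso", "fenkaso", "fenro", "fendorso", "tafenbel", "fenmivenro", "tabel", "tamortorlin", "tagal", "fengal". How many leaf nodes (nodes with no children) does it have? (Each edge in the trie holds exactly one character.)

A leaf is a node with no children — equivalently, the end of a word that is not a proper prefix of any other stored word.
Those words: "fenbel", "fendebelso", "fendorso", "fengallinmi", "fenkaso", "fenmivenro", "fenpa", "fenro", "galfenro", "lin", "tabel", "tade", "tafenbel", "tagal", "takavenvi", "tamortorlin"
Leaf count: 16

16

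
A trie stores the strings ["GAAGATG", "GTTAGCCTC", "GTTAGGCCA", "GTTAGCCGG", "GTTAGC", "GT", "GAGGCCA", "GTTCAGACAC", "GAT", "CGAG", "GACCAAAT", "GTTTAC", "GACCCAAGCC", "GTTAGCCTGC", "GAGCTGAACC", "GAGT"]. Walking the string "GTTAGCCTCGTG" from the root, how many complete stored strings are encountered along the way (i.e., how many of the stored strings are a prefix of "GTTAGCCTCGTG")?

3

Traverse "GTTAGCCTCGTG" character by character; count nodes along the way that are marked as word ends.
Prefixes of the query that are stored words: "GT", "GTTAGC", "GTTAGCCTC"
Count: 3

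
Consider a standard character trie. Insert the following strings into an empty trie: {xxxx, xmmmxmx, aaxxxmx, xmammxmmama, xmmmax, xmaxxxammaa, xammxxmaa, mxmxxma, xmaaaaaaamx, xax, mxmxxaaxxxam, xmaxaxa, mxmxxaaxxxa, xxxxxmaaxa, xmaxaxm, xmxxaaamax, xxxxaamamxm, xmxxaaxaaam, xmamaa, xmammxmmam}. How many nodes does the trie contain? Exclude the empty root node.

99

For each word, the new-node count is its length minus the longest prefix already in the trie:
  "xxxx" → 4 new (x, x, x, x)
  "xmmmxmx" → prefix "x" already present; 6 new (m, m, m, x, m, x)
  "aaxxxmx" → 7 new (a, a, x, x, x, m, x)
  "xmammxmmama" → prefix "xm" already present; 9 new (a, m, m, x, m, m, a, m, a)
  "xmmmax" → prefix "xmmm" already present; 2 new (a, x)
  "xmaxxxammaa" → prefix "xma" already present; 8 new (x, x, x, a, m, m, a, a)
  "xammxxmaa" → prefix "x" already present; 8 new (a, m, m, x, x, m, a, a)
  "mxmxxma" → 7 new (m, x, m, x, x, m, a)
  "xmaaaaaaamx" → prefix "xma" already present; 8 new (a, a, a, a, a, a, m, x)
  "xax" → prefix "xa" already present; 1 new (x)
  "mxmxxaaxxxam" → prefix "mxmxx" already present; 7 new (a, a, x, x, x, a, m)
  "xmaxaxa" → prefix "xmax" already present; 3 new (a, x, a)
  "mxmxxaaxxxa" → prefix "mxmxxaaxxxa" already present; 0 new (none)
  "xxxxxmaaxa" → prefix "xxxx" already present; 6 new (x, m, a, a, x, a)
  "xmaxaxm" → prefix "xmaxax" already present; 1 new (m)
  "xmxxaaamax" → prefix "xm" already present; 8 new (x, x, a, a, a, m, a, x)
  "xxxxaamamxm" → prefix "xxxx" already present; 7 new (a, a, m, a, m, x, m)
  "xmxxaaxaaam" → prefix "xmxxaa" already present; 5 new (x, a, a, a, m)
  "xmamaa" → prefix "xmam" already present; 2 new (a, a)
  "xmammxmmam" → prefix "xmammxmmam" already present; 0 new (none)
Total nodes = 4 + 6 + 7 + 9 + 2 + 8 + 8 + 7 + 8 + 1 + 7 + 3 + 0 + 6 + 1 + 8 + 7 + 5 + 2 + 0 = 99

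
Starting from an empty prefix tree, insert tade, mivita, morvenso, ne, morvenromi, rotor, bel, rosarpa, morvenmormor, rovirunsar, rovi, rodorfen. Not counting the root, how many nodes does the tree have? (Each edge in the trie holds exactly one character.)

56

Trace insertions, counting only characters that open a new branch:
  "tade" → 4 new (t, a, d, e)
  "mivita" → 6 new (m, i, v, i, t, a)
  "morvenso" → prefix "m" already present; 7 new (o, r, v, e, n, s, o)
  "ne" → 2 new (n, e)
  "morvenromi" → prefix "morven" already present; 4 new (r, o, m, i)
  "rotor" → 5 new (r, o, t, o, r)
  "bel" → 3 new (b, e, l)
  "rosarpa" → prefix "ro" already present; 5 new (s, a, r, p, a)
  "morvenmormor" → prefix "morven" already present; 6 new (m, o, r, m, o, r)
  "rovirunsar" → prefix "ro" already present; 8 new (v, i, r, u, n, s, a, r)
  "rovi" → prefix "rovi" already present; 0 new (none)
  "rodorfen" → prefix "ro" already present; 6 new (d, o, r, f, e, n)
Total nodes = 4 + 6 + 7 + 2 + 4 + 5 + 3 + 5 + 6 + 8 + 0 + 6 = 56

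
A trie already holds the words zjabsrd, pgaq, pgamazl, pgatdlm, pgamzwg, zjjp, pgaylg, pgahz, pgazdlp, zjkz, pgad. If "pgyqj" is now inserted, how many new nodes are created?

3

Walking "pgyqj" from the root, the first 2 characters ("pg") follow existing edges; "y" is the first miss.
Each of the 3 remaining characters creates one node.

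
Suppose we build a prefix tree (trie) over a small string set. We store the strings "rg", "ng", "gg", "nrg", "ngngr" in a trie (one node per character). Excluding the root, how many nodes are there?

11

Insert word by word; a character creates a node only if that edge doesn't already exist:
  "rg" → 2 new (r, g)
  "ng" → 2 new (n, g)
  "gg" → 2 new (g, g)
  "nrg" → prefix "n" already present; 2 new (r, g)
  "ngngr" → prefix "ng" already present; 3 new (n, g, r)
Total nodes = 2 + 2 + 2 + 2 + 3 = 11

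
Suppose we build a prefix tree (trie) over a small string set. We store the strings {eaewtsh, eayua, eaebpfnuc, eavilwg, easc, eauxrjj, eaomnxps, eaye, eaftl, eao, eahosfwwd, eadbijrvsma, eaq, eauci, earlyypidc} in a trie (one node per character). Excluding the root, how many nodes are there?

65

Trace insertions, counting only characters that open a new branch:
  "eaewtsh" → 7 new (e, a, e, w, t, s, h)
  "eayua" → prefix "ea" already present; 3 new (y, u, a)
  "eaebpfnuc" → prefix "eae" already present; 6 new (b, p, f, n, u, c)
  "eavilwg" → prefix "ea" already present; 5 new (v, i, l, w, g)
  "easc" → prefix "ea" already present; 2 new (s, c)
  "eauxrjj" → prefix "ea" already present; 5 new (u, x, r, j, j)
  "eaomnxps" → prefix "ea" already present; 6 new (o, m, n, x, p, s)
  "eaye" → prefix "eay" already present; 1 new (e)
  "eaftl" → prefix "ea" already present; 3 new (f, t, l)
  "eao" → prefix "eao" already present; 0 new (none)
  "eahosfwwd" → prefix "ea" already present; 7 new (h, o, s, f, w, w, d)
  "eadbijrvsma" → prefix "ea" already present; 9 new (d, b, i, j, r, v, s, m, a)
  "eaq" → prefix "ea" already present; 1 new (q)
  "eauci" → prefix "eau" already present; 2 new (c, i)
  "earlyypidc" → prefix "ea" already present; 8 new (r, l, y, y, p, i, d, c)
Total nodes = 7 + 3 + 6 + 5 + 2 + 5 + 6 + 1 + 3 + 0 + 7 + 9 + 1 + 2 + 8 = 65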